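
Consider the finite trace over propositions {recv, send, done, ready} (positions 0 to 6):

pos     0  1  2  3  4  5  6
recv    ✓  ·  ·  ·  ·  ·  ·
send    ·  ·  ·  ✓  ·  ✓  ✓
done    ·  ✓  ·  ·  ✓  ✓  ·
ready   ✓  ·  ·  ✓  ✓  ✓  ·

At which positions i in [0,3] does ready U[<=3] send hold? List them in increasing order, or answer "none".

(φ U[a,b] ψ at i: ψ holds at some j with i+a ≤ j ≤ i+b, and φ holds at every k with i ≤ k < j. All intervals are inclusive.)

Evaluate at each i in [0,3]:
  i=0: ✗ (lhs fails at k=1 before rhs at j=3)
  i=1: ✗ (lhs fails at k=1 before rhs at j=3)
  i=2: ✗ (lhs fails at k=2 before rhs at j=3)
  i=3: ✓ (rhs at j=3)

3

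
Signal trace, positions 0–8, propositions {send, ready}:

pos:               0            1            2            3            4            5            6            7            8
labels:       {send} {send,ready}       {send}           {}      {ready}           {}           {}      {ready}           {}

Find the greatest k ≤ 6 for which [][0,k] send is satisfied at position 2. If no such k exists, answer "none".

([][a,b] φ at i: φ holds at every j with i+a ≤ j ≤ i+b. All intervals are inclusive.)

send must hold from j=2 onward; find where it first fails.
  j=2: holds
  j=3: fails
Holds on [2,2], so largest k = 0.

0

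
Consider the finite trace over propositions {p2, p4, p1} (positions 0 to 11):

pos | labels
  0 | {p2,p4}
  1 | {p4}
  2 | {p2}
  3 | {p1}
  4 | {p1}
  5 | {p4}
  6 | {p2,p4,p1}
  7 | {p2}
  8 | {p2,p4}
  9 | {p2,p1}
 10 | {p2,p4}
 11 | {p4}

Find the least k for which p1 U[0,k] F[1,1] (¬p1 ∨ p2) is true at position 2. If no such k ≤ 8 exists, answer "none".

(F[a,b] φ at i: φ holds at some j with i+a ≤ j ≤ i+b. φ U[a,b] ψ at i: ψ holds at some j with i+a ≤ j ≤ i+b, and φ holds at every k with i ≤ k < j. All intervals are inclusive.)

Need earliest j ≥ 2 with F[1,1] (¬p1 ∨ p2), and p1 at every k in [2,j-1].
  j=2: rhs fails.
  j=3: rhs fails.
  j=4: rhs holds but lhs fails at k=2.
  j=5: rhs holds but lhs fails at k=2.
  j=6: rhs holds but lhs fails at k=2.
  j=7: rhs holds but lhs fails at k=2.
  j=8: rhs holds but lhs fails at k=2.
  j=9: rhs holds but lhs fails at k=2.
  j=10: rhs holds but lhs fails at k=2.
No witness within the range → none.

none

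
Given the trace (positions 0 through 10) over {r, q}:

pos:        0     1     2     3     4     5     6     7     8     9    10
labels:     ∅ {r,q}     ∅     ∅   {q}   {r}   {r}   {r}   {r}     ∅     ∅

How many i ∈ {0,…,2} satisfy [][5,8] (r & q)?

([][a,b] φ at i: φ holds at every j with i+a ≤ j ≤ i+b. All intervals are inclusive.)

Evaluate at each i in [0,2]:
  i=0: ✗ (fails at j=5)
  i=1: ✗ (fails at j=6)
  i=2: ✗ (fails at j=7)
Positions where it holds: {} → 0.

0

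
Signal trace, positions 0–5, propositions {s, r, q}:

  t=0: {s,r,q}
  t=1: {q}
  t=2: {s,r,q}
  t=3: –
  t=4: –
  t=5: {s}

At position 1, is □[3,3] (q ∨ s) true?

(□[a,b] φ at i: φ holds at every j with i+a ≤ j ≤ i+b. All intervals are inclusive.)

Check (q ∨ s) at every j in [4,4]:
  j=4: false
Fails at j=4 → formula fails.

No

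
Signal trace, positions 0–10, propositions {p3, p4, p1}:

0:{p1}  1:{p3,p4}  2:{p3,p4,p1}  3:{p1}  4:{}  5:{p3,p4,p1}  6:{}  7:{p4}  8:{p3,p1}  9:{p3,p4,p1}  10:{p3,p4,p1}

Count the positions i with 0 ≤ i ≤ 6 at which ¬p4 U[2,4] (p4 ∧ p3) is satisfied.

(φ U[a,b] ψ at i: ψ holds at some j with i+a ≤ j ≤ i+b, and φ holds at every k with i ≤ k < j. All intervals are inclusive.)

1

Evaluate at each i in [0,6]:
  i=0: ✗ (lhs fails at k=1 before rhs at j=2)
  i=1: ✗ (lhs fails at k=1 before rhs at j=5)
  i=2: ✗ (lhs fails at k=2 before rhs at j=5)
  i=3: ✓ (rhs at j=5; lhs holds on [3,4])
  i=4: ✗ (no rhs in [6,8])
  i=5: ✗ (lhs fails at k=5 before rhs at j=9)
  i=6: ✗ (lhs fails at k=7 before rhs at j=9)
Positions where it holds: {3} → 1.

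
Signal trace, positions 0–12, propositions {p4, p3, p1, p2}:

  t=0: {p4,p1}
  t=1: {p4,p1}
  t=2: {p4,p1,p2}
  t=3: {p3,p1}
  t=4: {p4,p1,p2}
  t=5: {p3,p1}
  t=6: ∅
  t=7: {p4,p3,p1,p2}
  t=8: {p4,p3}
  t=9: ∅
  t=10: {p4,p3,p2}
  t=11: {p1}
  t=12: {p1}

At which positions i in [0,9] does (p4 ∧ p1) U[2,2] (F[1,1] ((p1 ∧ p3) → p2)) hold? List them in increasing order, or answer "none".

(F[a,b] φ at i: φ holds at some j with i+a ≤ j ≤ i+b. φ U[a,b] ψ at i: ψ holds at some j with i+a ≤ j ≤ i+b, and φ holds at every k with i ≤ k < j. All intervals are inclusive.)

Evaluate at each i in [0,9]:
  i=0: ✗ (no rhs in [2,2])
  i=1: ✓ (rhs at j=3; lhs holds on [1,2])
  i=2: ✗ (no rhs in [4,4])
  i=3: ✗ (lhs fails at k=3 before rhs at j=5)
  i=4: ✗ (lhs fails at k=5 before rhs at j=6)
  i=5: ✗ (lhs fails at k=5 before rhs at j=7)
  i=6: ✗ (lhs fails at k=6 before rhs at j=8)
  i=7: ✗ (lhs fails at k=8 before rhs at j=9)
  i=8: ✗ (lhs fails at k=8 before rhs at j=10)
  i=9: ✗ (lhs fails at k=9 before rhs at j=11)

1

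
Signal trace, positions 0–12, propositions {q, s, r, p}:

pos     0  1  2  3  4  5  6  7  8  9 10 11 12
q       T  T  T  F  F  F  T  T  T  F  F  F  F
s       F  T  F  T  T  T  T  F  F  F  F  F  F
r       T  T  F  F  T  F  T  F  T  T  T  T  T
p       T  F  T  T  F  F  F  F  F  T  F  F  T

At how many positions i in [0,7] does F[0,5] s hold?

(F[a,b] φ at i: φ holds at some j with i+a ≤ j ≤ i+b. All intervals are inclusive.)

7

Evaluate at each i in [0,7]:
  i=0: ✓ (witness j=1)
  i=1: ✓ (witness j=1)
  i=2: ✓ (witness j=3)
  i=3: ✓ (witness j=3)
  i=4: ✓ (witness j=4)
  i=5: ✓ (witness j=5)
  i=6: ✓ (witness j=6)
  i=7: ✗ (none in [7,12])
Positions where it holds: {0, 1, 2, 3, 4, 5, 6} → 7.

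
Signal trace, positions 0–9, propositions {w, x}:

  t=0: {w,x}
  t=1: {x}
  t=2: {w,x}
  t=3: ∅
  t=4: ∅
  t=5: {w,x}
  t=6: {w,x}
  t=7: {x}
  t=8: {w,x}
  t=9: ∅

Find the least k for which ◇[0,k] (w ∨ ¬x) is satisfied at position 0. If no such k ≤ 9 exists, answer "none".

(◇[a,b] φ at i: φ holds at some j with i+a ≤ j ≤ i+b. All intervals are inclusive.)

Scan j = 0,1,… for (w ∨ ¬x):
  j=0: holds
First hit at j=0, so smallest k = 0-0 = 0.

0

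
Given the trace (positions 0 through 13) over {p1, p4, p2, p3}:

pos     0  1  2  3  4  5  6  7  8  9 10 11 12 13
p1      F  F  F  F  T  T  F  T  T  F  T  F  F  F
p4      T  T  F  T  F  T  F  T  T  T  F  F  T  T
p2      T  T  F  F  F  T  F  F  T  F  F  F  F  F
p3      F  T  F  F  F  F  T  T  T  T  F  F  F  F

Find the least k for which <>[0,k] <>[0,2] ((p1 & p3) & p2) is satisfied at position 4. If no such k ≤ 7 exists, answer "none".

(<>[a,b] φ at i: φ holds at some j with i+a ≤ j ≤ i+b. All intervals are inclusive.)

Scan j = 4,5,… for <>[0,2] ((p1 & p3) & p2):
  j=4: fails
  j=5: fails
  j=6: holds
First hit at j=6, so smallest k = 6-4 = 2.

2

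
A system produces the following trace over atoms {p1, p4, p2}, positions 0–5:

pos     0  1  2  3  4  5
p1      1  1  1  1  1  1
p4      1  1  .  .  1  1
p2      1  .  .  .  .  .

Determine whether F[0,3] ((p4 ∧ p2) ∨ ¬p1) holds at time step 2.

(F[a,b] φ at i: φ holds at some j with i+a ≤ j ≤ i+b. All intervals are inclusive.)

False

Check ((p4 ∧ p2) ∨ ¬p1) at each j in [2,5]:
  j=2: false
  j=3: false
  j=4: false
  j=5: false
No position in the window satisfies it → formula fails.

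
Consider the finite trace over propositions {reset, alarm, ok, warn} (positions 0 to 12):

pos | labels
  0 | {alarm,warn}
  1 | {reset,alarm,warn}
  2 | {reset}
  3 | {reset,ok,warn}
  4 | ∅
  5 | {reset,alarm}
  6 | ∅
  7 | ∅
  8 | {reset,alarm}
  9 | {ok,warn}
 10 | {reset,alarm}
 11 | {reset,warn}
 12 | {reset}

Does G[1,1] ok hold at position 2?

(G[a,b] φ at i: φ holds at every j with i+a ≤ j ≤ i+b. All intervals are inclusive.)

Check ok at every j in [3,3]:
  j=3: true
All positions satisfy it → formula holds.

Holds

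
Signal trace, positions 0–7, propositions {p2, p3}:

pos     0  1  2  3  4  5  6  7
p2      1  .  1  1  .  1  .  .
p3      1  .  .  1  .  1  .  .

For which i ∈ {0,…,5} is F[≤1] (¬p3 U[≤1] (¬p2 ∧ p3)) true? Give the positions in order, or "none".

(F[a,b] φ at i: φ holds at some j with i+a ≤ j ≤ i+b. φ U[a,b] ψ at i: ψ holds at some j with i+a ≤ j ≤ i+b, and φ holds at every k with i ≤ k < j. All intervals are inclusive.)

Evaluate at each i in [0,5]:
  i=0: ✗ (none in [0,1])
  i=1: ✗ (none in [1,2])
  i=2: ✗ (none in [2,3])
  i=3: ✗ (none in [3,4])
  i=4: ✗ (none in [4,5])
  i=5: ✗ (none in [5,6])

none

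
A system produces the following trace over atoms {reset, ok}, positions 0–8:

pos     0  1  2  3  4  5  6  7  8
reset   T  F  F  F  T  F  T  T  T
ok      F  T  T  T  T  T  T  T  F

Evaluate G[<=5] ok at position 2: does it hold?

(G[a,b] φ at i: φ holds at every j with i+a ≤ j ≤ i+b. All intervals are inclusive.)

Check ok at every j in [2,7]:
  j=2: true
  j=3: true
  j=4: true
  j=5: true
  j=6: true
  j=7: true
All positions satisfy it → formula holds.

Holds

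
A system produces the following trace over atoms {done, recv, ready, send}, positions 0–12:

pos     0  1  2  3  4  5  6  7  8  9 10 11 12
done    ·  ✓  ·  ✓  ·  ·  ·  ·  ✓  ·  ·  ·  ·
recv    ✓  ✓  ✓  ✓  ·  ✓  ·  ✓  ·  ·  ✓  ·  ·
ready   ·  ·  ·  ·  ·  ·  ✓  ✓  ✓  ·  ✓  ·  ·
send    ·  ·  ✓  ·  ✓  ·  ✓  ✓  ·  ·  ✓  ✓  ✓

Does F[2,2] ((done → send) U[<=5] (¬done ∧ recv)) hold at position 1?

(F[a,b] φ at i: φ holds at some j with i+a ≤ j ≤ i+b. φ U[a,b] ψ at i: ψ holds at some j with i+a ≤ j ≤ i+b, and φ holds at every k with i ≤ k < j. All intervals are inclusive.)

Check ((done → send) U[<=5] (¬done ∧ recv)) at each j in [3,3]:
  j=3: fails
No position in the window satisfies it → formula fails.

No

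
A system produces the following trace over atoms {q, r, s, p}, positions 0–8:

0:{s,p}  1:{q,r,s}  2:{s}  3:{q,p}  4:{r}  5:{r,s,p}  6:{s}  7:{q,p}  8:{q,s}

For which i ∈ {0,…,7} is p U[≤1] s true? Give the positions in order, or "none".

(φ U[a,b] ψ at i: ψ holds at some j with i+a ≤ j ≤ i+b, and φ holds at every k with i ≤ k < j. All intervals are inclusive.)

0, 1, 2, 5, 6, 7

Evaluate at each i in [0,7]:
  i=0: ✓ (rhs at j=0)
  i=1: ✓ (rhs at j=1)
  i=2: ✓ (rhs at j=2)
  i=3: ✗ (no rhs in [3,4])
  i=4: ✗ (lhs fails at k=4 before rhs at j=5)
  i=5: ✓ (rhs at j=5)
  i=6: ✓ (rhs at j=6)
  i=7: ✓ (rhs at j=8; lhs holds on [7,7])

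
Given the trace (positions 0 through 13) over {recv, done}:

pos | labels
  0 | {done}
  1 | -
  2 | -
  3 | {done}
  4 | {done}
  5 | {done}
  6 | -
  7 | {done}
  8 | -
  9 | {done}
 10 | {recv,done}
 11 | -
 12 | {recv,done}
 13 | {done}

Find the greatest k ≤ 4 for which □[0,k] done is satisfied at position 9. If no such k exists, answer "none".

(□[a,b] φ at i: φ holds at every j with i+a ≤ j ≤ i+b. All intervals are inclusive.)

done must hold from j=9 onward; find where it first fails.
  j=9: holds
  j=10: holds
  j=11: fails
Holds on [9,10], so largest k = 1.

1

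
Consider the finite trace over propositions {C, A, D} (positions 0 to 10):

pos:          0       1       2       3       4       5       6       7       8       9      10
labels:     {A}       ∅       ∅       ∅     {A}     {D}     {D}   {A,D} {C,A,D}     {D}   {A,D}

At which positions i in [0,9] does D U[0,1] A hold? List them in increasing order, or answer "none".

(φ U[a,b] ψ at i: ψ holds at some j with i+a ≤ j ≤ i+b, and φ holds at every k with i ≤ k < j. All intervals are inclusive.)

Evaluate at each i in [0,9]:
  i=0: ✓ (rhs at j=0)
  i=1: ✗ (no rhs in [1,2])
  i=2: ✗ (no rhs in [2,3])
  i=3: ✗ (lhs fails at k=3 before rhs at j=4)
  i=4: ✓ (rhs at j=4)
  i=5: ✗ (no rhs in [5,6])
  i=6: ✓ (rhs at j=7; lhs holds on [6,6])
  i=7: ✓ (rhs at j=7)
  i=8: ✓ (rhs at j=8)
  i=9: ✓ (rhs at j=10; lhs holds on [9,9])

0, 4, 6, 7, 8, 9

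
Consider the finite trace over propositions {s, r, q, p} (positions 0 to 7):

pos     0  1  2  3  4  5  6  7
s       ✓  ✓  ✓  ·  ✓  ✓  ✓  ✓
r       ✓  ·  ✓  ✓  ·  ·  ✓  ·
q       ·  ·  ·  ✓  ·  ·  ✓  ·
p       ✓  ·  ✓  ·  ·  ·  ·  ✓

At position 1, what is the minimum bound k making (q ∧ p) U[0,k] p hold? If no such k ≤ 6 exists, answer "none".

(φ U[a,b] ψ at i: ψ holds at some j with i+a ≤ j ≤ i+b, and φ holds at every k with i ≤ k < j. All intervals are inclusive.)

Need earliest j ≥ 1 with p, and (q ∧ p) at every k in [1,j-1].
  j=1: rhs fails.
  j=2: rhs holds but lhs fails at k=1.
  j=3: rhs fails.
  j=4: rhs fails.
  j=5: rhs fails.
  j=6: rhs fails.
  j=7: rhs holds but lhs fails at k=1.
No witness within the range → none.

none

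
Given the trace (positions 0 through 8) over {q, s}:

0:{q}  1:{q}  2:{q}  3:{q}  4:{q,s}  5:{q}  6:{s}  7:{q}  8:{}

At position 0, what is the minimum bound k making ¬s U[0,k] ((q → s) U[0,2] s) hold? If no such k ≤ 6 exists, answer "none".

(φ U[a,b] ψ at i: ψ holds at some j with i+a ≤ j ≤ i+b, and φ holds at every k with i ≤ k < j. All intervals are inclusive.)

4

Need earliest j ≥ 0 with ((q → s) U[0,2] s), and ¬s at every k in [0,j-1].
  j=0: rhs fails.
  j=1: rhs fails.
  j=2: rhs fails.
  j=3: rhs fails.
  j=4: rhs holds; lhs holds on [0,3]. k = 4.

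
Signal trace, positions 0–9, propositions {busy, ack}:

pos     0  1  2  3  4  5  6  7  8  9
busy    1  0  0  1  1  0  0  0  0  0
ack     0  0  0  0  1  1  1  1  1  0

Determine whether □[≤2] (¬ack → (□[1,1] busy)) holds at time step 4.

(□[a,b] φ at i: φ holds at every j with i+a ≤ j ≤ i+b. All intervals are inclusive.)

Yes

Check (¬ack → (□[1,1] busy)) at every j in [4,6]:
  j=4: antecedent false → ✓
  j=5: antecedent false → ✓
  j=6: antecedent false → ✓
All positions satisfy it → formula holds.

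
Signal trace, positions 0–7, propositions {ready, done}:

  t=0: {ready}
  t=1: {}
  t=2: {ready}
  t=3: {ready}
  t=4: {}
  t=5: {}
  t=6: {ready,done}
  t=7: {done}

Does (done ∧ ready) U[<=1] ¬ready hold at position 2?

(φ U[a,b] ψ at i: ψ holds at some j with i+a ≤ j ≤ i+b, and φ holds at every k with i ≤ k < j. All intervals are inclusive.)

Need some j in [2,3] with ¬ready, and (done ∧ ready) at every k in [2,j-1].
  j=2: ¬ready false.
  j=3: ¬ready false.
No j in the window works → until fails.

False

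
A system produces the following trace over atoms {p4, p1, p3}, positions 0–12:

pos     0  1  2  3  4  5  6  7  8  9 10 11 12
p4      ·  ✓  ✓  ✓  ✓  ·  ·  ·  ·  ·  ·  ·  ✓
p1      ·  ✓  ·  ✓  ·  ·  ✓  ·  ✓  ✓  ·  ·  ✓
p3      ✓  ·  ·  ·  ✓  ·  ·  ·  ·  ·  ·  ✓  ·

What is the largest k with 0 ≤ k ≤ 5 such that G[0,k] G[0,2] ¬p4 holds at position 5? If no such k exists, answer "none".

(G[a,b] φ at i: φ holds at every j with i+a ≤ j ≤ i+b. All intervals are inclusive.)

G[0,2] ¬p4 must hold from j=5 onward; find where it first fails.
  j=5: holds
  j=6: holds
  j=7: holds
  j=8: holds
  j=9: holds
  j=10: fails
Holds on [5,9], so largest k = 4.

4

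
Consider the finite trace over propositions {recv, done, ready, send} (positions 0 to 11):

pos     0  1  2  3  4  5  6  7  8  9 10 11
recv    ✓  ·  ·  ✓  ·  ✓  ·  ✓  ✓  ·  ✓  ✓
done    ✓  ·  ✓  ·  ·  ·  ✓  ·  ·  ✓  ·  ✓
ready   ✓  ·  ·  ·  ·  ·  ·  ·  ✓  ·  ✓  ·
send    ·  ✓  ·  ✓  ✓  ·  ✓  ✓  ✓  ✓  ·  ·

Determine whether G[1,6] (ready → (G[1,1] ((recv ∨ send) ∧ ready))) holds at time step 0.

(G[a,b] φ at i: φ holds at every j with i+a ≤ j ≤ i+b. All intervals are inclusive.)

Check (ready → (G[1,1] ((recv ∨ send) ∧ ready))) at every j in [1,6]:
  j=1: antecedent false → ✓
  j=2: antecedent false → ✓
  j=3: antecedent false → ✓
  j=4: antecedent false → ✓
  j=5: antecedent false → ✓
  j=6: antecedent false → ✓
All positions satisfy it → formula holds.

Yes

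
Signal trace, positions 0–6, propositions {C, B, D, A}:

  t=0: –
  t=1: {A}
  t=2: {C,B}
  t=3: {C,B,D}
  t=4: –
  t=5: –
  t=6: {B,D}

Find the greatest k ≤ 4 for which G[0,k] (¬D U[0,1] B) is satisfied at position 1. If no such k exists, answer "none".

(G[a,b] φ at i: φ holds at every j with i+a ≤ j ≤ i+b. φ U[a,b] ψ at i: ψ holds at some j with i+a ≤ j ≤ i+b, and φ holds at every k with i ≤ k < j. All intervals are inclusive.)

2

(¬D U[0,1] B) must hold from j=1 onward; find where it first fails.
  j=1: holds
  j=2: holds
  j=3: holds
  j=4: fails
Holds on [1,3], so largest k = 2.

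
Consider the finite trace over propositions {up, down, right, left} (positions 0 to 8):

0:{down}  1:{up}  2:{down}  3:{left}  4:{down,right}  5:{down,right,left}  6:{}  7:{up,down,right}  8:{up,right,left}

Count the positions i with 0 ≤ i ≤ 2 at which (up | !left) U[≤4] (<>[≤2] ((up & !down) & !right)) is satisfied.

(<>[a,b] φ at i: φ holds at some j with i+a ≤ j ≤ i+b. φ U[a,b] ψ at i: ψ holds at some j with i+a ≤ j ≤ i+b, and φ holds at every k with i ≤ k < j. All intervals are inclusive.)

Evaluate at each i in [0,2]:
  i=0: ✓ (rhs at j=0)
  i=1: ✓ (rhs at j=1)
  i=2: ✗ (no rhs in [2,6])
Positions where it holds: {0, 1} → 2.

2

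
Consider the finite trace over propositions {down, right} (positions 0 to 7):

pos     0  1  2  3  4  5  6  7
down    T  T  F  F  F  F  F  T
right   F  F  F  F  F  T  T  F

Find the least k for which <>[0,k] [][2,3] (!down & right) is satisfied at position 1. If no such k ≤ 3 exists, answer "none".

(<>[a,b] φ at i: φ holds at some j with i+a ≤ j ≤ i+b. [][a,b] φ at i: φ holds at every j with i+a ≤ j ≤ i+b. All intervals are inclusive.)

2

Scan j = 1,2,… for [][2,3] (!down & right):
  j=1: fails
  j=2: fails
  j=3: holds
First hit at j=3, so smallest k = 3-1 = 2.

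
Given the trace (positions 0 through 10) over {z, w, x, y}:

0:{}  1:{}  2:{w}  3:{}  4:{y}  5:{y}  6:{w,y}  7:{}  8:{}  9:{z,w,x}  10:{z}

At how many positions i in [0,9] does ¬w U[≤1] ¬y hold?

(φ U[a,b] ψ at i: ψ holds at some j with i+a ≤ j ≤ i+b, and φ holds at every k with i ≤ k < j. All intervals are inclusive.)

7

Evaluate at each i in [0,9]:
  i=0: ✓ (rhs at j=0)
  i=1: ✓ (rhs at j=1)
  i=2: ✓ (rhs at j=2)
  i=3: ✓ (rhs at j=3)
  i=4: ✗ (no rhs in [4,5])
  i=5: ✗ (no rhs in [5,6])
  i=6: ✗ (lhs fails at k=6 before rhs at j=7)
  i=7: ✓ (rhs at j=7)
  i=8: ✓ (rhs at j=8)
  i=9: ✓ (rhs at j=9)
Positions where it holds: {0, 1, 2, 3, 7, 8, 9} → 7.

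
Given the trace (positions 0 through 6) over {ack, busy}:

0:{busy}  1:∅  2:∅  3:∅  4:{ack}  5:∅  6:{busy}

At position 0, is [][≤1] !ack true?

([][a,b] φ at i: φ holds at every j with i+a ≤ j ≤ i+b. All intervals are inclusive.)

Check !ack at every j in [0,1]:
  j=0: true
  j=1: true
All positions satisfy it → formula holds.

Holds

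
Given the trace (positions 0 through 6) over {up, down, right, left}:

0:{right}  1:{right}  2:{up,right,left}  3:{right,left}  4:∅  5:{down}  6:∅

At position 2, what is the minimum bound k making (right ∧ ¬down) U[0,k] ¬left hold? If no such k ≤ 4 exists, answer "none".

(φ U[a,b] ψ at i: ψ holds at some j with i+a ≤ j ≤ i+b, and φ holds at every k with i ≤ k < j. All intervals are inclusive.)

Need earliest j ≥ 2 with ¬left, and (right ∧ ¬down) at every k in [2,j-1].
  j=2: rhs fails.
  j=3: rhs fails.
  j=4: rhs holds; lhs holds on [2,3]. k = 2.

2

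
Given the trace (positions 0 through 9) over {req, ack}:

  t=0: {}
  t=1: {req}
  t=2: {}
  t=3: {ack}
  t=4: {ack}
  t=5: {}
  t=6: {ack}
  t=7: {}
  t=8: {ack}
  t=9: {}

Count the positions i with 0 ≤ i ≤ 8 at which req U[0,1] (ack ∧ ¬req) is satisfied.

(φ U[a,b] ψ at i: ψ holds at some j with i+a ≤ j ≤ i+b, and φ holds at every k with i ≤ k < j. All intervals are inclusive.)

4

Evaluate at each i in [0,8]:
  i=0: ✗ (no rhs in [0,1])
  i=1: ✗ (no rhs in [1,2])
  i=2: ✗ (lhs fails at k=2 before rhs at j=3)
  i=3: ✓ (rhs at j=3)
  i=4: ✓ (rhs at j=4)
  i=5: ✗ (lhs fails at k=5 before rhs at j=6)
  i=6: ✓ (rhs at j=6)
  i=7: ✗ (lhs fails at k=7 before rhs at j=8)
  i=8: ✓ (rhs at j=8)
Positions where it holds: {3, 4, 6, 8} → 4.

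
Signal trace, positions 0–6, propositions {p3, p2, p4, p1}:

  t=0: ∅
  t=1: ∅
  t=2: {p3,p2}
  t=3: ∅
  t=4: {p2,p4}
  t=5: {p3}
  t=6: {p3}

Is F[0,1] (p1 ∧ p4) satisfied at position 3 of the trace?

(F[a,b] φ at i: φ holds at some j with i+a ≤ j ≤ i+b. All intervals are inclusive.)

Check (p1 ∧ p4) at each j in [3,4]:
  j=3: false
  j=4: false
No position in the window satisfies it → formula fails.

No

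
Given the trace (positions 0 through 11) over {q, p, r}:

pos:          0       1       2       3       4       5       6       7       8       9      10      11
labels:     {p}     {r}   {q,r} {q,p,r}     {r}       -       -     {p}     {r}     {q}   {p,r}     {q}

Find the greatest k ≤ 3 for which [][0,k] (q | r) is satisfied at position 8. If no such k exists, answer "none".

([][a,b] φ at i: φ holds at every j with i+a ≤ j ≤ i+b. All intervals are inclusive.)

3

(q | r) must hold from j=8 onward; find where it first fails.
  j=8: holds
  j=9: holds
  j=10: holds
  j=11: holds
Holds through j=11; largest k = 3.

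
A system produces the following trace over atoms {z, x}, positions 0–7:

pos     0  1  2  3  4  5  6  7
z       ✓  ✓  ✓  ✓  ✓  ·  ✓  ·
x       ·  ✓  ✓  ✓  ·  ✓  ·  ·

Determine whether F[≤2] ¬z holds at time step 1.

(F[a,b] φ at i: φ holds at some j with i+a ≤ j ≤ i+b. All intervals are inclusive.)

Check ¬z at each j in [1,3]:
  j=1: false
  j=2: false
  j=3: false
No position in the window satisfies it → formula fails.

False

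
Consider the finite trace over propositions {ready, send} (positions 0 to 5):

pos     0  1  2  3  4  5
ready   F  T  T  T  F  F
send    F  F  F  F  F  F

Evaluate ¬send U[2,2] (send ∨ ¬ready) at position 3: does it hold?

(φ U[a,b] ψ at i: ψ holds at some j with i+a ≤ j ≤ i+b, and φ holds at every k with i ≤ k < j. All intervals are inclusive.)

True

Need some j in [5,5] with (send ∨ ¬ready), and ¬send at every k in [3,j-1].
  j=5: (send ∨ ¬ready) holds; ¬send holds at every k in [3,4] → satisfied.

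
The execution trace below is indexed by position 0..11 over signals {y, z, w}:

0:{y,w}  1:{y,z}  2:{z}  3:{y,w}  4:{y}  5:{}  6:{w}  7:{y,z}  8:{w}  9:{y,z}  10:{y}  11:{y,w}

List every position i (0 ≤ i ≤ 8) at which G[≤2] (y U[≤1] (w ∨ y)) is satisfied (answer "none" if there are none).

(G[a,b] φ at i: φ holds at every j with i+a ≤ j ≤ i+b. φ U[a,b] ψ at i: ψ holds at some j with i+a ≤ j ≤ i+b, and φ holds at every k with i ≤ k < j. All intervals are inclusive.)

Evaluate at each i in [0,8]:
  i=0: ✗ (fails at j=2)
  i=1: ✗ (fails at j=2)
  i=2: ✗ (fails at j=2)
  i=3: ✗ (fails at j=5)
  i=4: ✗ (fails at j=5)
  i=5: ✗ (fails at j=5)
  i=6: ✓ (all of [6,8])
  i=7: ✓ (all of [7,9])
  i=8: ✓ (all of [8,10])

6, 7, 8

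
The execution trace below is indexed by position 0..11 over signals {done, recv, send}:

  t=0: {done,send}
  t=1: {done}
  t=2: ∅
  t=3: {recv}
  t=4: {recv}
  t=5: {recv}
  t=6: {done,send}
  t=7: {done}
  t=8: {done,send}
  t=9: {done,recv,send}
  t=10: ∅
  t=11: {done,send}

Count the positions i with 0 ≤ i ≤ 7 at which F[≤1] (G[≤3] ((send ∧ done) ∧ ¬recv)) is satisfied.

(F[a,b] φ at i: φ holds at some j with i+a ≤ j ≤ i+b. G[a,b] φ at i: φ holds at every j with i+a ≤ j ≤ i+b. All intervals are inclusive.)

0

Evaluate at each i in [0,7]:
  i=0: ✗ (none in [0,1])
  i=1: ✗ (none in [1,2])
  i=2: ✗ (none in [2,3])
  i=3: ✗ (none in [3,4])
  i=4: ✗ (none in [4,5])
  i=5: ✗ (none in [5,6])
  i=6: ✗ (none in [6,7])
  i=7: ✗ (none in [7,8])
Positions where it holds: {} → 0.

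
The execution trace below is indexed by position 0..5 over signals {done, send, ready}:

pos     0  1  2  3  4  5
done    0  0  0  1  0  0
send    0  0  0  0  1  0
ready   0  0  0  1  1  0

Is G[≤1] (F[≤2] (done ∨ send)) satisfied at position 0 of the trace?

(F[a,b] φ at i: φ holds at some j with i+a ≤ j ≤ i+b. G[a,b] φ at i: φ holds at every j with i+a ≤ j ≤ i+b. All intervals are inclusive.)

No

Check F[≤2] (done ∨ send) at every j in [0,1]:
  j=0: fails (none in [0,2])
  j=1: holds (witness at 3)
Fails at j=0 → formula fails.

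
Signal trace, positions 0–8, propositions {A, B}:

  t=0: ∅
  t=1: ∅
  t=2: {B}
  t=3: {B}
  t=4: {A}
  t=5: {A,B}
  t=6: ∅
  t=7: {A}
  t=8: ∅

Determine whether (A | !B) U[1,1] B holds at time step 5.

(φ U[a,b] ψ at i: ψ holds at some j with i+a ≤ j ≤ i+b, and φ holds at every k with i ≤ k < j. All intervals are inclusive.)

No

Need some j in [6,6] with B, and (A | !B) at every k in [5,j-1].
  j=6: B false.
No j in the window works → until fails.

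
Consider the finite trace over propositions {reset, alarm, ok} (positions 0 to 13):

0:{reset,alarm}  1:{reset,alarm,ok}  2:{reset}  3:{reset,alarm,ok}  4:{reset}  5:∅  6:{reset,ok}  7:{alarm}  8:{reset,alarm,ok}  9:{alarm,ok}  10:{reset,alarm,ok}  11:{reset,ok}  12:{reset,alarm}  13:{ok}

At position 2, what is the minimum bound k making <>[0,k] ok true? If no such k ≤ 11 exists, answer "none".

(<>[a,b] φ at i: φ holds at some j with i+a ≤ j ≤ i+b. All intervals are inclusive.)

1

Scan j = 2,3,… for ok:
  j=2: fails
  j=3: holds
First hit at j=3, so smallest k = 3-2 = 1.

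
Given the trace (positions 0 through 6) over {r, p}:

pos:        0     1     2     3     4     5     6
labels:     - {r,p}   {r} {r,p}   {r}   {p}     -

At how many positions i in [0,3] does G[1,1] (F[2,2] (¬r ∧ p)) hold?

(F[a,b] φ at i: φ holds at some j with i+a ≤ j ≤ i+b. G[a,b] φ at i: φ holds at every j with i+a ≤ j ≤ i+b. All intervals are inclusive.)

1

Evaluate at each i in [0,3]:
  i=0: ✗ (fails at j=1)
  i=1: ✗ (fails at j=2)
  i=2: ✓ (all of [3,3])
  i=3: ✗ (fails at j=4)
Positions where it holds: {2} → 1.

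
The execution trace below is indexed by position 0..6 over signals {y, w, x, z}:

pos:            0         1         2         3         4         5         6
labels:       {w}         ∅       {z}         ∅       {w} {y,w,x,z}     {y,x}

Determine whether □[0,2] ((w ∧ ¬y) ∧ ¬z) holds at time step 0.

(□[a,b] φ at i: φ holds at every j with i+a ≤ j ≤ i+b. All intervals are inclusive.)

Check ((w ∧ ¬y) ∧ ¬z) at every j in [0,2]:
  j=0: true
  j=1: false
  j=2: false
Fails at j=1 → formula fails.

Does not hold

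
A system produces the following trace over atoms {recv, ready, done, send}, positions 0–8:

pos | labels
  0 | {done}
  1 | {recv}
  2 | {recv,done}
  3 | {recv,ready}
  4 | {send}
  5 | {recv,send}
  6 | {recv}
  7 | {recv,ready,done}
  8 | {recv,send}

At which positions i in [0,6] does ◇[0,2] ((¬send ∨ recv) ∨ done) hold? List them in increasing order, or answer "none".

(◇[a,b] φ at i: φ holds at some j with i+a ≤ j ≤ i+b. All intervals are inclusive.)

Evaluate at each i in [0,6]:
  i=0: ✓ (witness j=0)
  i=1: ✓ (witness j=1)
  i=2: ✓ (witness j=2)
  i=3: ✓ (witness j=3)
  i=4: ✓ (witness j=5)
  i=5: ✓ (witness j=5)
  i=6: ✓ (witness j=6)

0, 1, 2, 3, 4, 5, 6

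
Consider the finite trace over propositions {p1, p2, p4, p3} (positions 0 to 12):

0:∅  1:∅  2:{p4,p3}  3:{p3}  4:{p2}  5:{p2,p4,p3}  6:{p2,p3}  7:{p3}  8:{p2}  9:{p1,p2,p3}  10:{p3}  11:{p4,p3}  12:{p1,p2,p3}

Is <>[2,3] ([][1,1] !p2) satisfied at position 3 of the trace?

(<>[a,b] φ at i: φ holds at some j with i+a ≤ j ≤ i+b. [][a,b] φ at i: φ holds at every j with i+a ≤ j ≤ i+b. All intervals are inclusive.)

True

Check [][1,1] !p2 at each j in [5,6]:
  j=5: fails at 6
  j=6: holds on [7,7]
Found at j=6 → formula holds.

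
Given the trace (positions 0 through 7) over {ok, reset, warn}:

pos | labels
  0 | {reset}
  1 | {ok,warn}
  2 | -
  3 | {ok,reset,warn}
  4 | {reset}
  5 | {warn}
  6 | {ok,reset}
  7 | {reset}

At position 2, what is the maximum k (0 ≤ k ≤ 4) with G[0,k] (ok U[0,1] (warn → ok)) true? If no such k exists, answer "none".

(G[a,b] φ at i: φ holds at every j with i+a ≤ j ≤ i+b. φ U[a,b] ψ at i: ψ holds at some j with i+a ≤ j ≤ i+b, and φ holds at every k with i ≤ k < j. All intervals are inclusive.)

(ok U[0,1] (warn → ok)) must hold from j=2 onward; find where it first fails.
  j=2: holds
  j=3: holds
  j=4: holds
  j=5: fails
Holds on [2,4], so largest k = 2.

2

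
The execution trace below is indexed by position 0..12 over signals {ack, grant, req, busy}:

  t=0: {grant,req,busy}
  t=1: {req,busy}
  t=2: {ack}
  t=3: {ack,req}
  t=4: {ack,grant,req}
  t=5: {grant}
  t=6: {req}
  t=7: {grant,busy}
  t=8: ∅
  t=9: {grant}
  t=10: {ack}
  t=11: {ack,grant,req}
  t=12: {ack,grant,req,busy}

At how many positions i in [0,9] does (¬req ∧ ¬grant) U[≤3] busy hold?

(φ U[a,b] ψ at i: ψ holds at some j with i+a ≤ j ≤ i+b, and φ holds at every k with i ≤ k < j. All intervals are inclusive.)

Evaluate at each i in [0,9]:
  i=0: ✓ (rhs at j=0)
  i=1: ✓ (rhs at j=1)
  i=2: ✗ (no rhs in [2,5])
  i=3: ✗ (no rhs in [3,6])
  i=4: ✗ (lhs fails at k=4 before rhs at j=7)
  i=5: ✗ (lhs fails at k=5 before rhs at j=7)
  i=6: ✗ (lhs fails at k=6 before rhs at j=7)
  i=7: ✓ (rhs at j=7)
  i=8: ✗ (no rhs in [8,11])
  i=9: ✗ (lhs fails at k=9 before rhs at j=12)
Positions where it holds: {0, 1, 7} → 3.

3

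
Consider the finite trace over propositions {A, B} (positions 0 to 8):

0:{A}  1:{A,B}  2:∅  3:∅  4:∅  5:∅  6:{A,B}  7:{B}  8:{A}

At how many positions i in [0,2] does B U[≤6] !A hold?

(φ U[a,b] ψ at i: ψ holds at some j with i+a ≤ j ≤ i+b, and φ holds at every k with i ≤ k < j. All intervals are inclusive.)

Evaluate at each i in [0,2]:
  i=0: ✗ (lhs fails at k=0 before rhs at j=2)
  i=1: ✓ (rhs at j=2; lhs holds on [1,1])
  i=2: ✓ (rhs at j=2)
Positions where it holds: {1, 2} → 2.

2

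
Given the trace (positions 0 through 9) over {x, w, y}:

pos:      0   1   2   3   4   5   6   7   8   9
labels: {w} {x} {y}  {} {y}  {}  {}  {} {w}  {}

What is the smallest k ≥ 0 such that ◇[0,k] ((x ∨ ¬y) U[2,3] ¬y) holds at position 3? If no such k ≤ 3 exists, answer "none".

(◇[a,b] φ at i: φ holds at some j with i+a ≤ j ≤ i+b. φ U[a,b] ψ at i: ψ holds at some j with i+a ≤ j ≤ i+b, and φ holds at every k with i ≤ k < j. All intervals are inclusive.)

2

Scan j = 3,4,… for ((x ∨ ¬y) U[2,3] ¬y):
  j=3: fails
  j=4: fails
  j=5: holds
First hit at j=5, so smallest k = 5-3 = 2.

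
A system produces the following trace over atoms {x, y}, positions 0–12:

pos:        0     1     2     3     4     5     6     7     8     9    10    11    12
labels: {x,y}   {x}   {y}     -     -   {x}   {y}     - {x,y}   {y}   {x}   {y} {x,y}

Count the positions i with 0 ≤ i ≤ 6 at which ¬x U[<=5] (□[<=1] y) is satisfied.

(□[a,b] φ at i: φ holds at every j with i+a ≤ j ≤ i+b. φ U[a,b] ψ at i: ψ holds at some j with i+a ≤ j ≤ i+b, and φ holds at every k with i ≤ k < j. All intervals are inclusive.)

Evaluate at each i in [0,6]:
  i=0: ✗ (no rhs in [0,5])
  i=1: ✗ (no rhs in [1,6])
  i=2: ✗ (no rhs in [2,7])
  i=3: ✗ (lhs fails at k=5 before rhs at j=8)
  i=4: ✗ (lhs fails at k=5 before rhs at j=8)
  i=5: ✗ (lhs fails at k=5 before rhs at j=8)
  i=6: ✓ (rhs at j=8; lhs holds on [6,7])
Positions where it holds: {6} → 1.

1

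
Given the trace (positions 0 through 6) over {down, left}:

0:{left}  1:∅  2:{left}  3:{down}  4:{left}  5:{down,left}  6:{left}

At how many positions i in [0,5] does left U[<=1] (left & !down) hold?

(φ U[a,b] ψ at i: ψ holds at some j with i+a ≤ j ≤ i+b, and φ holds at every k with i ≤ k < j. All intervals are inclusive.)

4

Evaluate at each i in [0,5]:
  i=0: ✓ (rhs at j=0)
  i=1: ✗ (lhs fails at k=1 before rhs at j=2)
  i=2: ✓ (rhs at j=2)
  i=3: ✗ (lhs fails at k=3 before rhs at j=4)
  i=4: ✓ (rhs at j=4)
  i=5: ✓ (rhs at j=6; lhs holds on [5,5])
Positions where it holds: {0, 2, 4, 5} → 4.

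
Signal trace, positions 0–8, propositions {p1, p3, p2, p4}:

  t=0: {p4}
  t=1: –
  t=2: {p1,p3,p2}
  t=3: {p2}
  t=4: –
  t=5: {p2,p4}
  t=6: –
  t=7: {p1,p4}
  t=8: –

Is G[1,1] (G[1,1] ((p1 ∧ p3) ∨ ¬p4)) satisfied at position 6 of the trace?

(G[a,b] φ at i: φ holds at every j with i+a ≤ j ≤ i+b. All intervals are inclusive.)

Check G[1,1] ((p1 ∧ p3) ∨ ¬p4) at every j in [7,7]:
  j=7: holds on [8,8]
All positions satisfy it → formula holds.

Yes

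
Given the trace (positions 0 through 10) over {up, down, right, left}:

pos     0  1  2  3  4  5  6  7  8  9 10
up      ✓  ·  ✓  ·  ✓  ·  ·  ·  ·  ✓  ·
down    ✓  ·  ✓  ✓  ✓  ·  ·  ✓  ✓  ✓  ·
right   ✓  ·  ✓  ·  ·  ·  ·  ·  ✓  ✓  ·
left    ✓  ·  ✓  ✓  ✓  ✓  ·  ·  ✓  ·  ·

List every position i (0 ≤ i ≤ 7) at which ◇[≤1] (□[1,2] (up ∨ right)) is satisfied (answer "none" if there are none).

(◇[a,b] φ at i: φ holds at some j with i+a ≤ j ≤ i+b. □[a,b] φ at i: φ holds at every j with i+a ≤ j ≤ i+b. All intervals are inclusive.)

6, 7

Evaluate at each i in [0,7]:
  i=0: ✗ (none in [0,1])
  i=1: ✗ (none in [1,2])
  i=2: ✗ (none in [2,3])
  i=3: ✗ (none in [3,4])
  i=4: ✗ (none in [4,5])
  i=5: ✗ (none in [5,6])
  i=6: ✓ (witness j=7)
  i=7: ✓ (witness j=7)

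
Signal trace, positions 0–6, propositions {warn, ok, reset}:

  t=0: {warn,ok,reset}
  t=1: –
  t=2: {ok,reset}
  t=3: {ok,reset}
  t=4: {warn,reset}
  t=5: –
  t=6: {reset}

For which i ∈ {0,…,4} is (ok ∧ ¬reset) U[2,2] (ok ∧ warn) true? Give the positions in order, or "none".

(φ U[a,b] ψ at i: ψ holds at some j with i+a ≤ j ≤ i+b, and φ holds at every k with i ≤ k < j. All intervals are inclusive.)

Evaluate at each i in [0,4]:
  i=0: ✗ (no rhs in [2,2])
  i=1: ✗ (no rhs in [3,3])
  i=2: ✗ (no rhs in [4,4])
  i=3: ✗ (no rhs in [5,5])
  i=4: ✗ (no rhs in [6,6])

none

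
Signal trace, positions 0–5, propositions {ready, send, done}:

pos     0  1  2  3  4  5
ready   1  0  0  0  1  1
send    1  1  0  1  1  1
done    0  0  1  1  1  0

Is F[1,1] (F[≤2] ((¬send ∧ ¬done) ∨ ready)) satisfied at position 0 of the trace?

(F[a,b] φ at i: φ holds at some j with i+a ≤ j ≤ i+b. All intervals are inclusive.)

False

Check F[≤2] ((¬send ∧ ¬done) ∨ ready) at each j in [1,1]:
  j=1: fails (none in [1,3])
No position in the window satisfies it → formula fails.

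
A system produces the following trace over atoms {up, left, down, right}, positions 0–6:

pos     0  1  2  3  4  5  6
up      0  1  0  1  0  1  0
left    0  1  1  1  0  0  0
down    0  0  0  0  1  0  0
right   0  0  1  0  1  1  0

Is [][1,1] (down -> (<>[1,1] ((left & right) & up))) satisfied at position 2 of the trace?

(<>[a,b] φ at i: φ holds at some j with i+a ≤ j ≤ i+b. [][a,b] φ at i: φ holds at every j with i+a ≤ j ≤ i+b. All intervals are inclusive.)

Yes

Check (down -> (<>[1,1] ((left & right) & up))) at every j in [3,3]:
  j=3: antecedent false → ✓
All positions satisfy it → formula holds.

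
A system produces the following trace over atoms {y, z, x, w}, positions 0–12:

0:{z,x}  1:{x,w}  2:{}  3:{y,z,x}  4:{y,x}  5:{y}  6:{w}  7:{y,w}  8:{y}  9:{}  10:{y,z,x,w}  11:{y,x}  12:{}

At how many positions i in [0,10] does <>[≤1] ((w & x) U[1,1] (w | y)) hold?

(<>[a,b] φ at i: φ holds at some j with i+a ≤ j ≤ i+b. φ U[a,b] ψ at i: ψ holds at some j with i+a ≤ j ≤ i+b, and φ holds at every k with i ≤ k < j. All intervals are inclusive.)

2

Evaluate at each i in [0,10]:
  i=0: ✗ (none in [0,1])
  i=1: ✗ (none in [1,2])
  i=2: ✗ (none in [2,3])
  i=3: ✗ (none in [3,4])
  i=4: ✗ (none in [4,5])
  i=5: ✗ (none in [5,6])
  i=6: ✗ (none in [6,7])
  i=7: ✗ (none in [7,8])
  i=8: ✗ (none in [8,9])
  i=9: ✓ (witness j=10)
  i=10: ✓ (witness j=10)
Positions where it holds: {9, 10} → 2.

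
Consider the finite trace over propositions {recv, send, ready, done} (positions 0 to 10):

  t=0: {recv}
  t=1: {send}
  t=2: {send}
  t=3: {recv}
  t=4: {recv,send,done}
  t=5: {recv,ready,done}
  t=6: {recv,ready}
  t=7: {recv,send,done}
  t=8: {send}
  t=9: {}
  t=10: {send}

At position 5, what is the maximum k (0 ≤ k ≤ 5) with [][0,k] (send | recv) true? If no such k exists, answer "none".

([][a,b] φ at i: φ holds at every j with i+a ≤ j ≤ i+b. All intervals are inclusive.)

(send | recv) must hold from j=5 onward; find where it first fails.
  j=5: holds
  j=6: holds
  j=7: holds
  j=8: holds
  j=9: fails
Holds on [5,8], so largest k = 3.

3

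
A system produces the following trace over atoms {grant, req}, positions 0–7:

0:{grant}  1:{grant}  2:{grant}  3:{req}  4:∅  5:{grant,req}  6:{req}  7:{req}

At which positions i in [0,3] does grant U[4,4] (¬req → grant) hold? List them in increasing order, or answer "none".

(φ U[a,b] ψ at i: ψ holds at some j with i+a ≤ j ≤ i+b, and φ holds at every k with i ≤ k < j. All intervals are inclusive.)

none

Evaluate at each i in [0,3]:
  i=0: ✗ (no rhs in [4,4])
  i=1: ✗ (lhs fails at k=3 before rhs at j=5)
  i=2: ✗ (lhs fails at k=3 before rhs at j=6)
  i=3: ✗ (lhs fails at k=3 before rhs at j=7)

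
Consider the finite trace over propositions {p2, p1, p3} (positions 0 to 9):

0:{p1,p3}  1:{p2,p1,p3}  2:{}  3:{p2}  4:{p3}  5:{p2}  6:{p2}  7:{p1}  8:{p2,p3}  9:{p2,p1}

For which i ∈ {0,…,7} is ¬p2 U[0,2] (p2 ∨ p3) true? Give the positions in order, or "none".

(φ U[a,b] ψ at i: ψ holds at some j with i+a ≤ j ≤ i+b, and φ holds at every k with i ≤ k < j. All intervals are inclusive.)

0, 1, 2, 3, 4, 5, 6, 7

Evaluate at each i in [0,7]:
  i=0: ✓ (rhs at j=0)
  i=1: ✓ (rhs at j=1)
  i=2: ✓ (rhs at j=3; lhs holds on [2,2])
  i=3: ✓ (rhs at j=3)
  i=4: ✓ (rhs at j=4)
  i=5: ✓ (rhs at j=5)
  i=6: ✓ (rhs at j=6)
  i=7: ✓ (rhs at j=8; lhs holds on [7,7])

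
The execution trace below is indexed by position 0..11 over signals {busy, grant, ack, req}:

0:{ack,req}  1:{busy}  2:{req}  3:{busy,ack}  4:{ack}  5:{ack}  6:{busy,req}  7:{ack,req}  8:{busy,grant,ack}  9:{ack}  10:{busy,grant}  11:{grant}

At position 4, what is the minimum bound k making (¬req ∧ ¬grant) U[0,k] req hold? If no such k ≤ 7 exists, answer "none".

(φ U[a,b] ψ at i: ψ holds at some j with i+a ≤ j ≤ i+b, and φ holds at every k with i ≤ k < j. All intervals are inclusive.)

2

Need earliest j ≥ 4 with req, and (¬req ∧ ¬grant) at every k in [4,j-1].
  j=4: rhs fails.
  j=5: rhs fails.
  j=6: rhs holds; lhs holds on [4,5]. k = 2.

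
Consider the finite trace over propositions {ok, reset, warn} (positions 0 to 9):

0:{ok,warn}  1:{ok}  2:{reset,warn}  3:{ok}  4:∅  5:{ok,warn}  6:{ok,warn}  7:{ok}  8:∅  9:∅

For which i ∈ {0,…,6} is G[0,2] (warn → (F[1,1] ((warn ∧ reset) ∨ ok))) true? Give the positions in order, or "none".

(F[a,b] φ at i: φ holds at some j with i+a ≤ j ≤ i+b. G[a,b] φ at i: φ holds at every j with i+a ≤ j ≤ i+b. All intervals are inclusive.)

0, 1, 2, 3, 4, 5, 6

Evaluate at each i in [0,6]:
  i=0: ✓ (all of [0,2])
  i=1: ✓ (all of [1,3])
  i=2: ✓ (all of [2,4])
  i=3: ✓ (all of [3,5])
  i=4: ✓ (all of [4,6])
  i=5: ✓ (all of [5,7])
  i=6: ✓ (all of [6,8])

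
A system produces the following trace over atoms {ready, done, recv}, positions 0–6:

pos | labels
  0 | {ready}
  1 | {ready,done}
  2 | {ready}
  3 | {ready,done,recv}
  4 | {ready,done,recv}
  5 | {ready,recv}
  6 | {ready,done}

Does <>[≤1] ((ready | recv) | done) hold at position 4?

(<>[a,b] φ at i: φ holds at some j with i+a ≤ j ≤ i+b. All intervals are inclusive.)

Check ((ready | recv) | done) at each j in [4,5]:
  j=4: true
  j=5: true
Found at j=4 → formula holds.

Holds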